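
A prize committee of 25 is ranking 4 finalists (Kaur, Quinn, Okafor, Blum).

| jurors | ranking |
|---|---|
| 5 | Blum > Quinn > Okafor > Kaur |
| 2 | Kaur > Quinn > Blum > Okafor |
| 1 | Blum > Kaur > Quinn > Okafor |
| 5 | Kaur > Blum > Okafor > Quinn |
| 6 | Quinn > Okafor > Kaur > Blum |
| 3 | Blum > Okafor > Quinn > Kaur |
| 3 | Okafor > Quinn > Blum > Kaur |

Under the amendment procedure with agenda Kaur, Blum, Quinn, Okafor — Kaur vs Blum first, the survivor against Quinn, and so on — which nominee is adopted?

Quinn

Round 1: Kaur vs Blum — 13–12, Kaur advances.
Round 2: Kaur vs Quinn — 8–17, Quinn advances.
Round 3: Quinn vs Okafor — 14–11, Quinn advances.
The agenda winner is Quinn.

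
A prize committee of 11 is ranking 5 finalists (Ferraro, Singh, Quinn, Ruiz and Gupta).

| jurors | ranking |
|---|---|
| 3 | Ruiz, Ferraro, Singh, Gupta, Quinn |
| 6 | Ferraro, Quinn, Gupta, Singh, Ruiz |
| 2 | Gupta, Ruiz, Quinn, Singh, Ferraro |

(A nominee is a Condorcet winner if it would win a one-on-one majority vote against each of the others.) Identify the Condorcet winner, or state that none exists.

Pairwise majorities:
Ferraro vs Singh: Ferraro, 9–2.
Ferraro–Quinn: Ferraro 9–2.
Ferraro vs Ruiz: Ferraro, 6–5.
Ferraro–Gupta: Ferraro 9–2.
Singh vs Quinn: Quinn wins 8–3.
Singh vs Ruiz: Singh wins 6–5.
Singh vs Gupta: Gupta wins 8–3.
Quinn–Ruiz: Quinn 6–5.
Quinn vs Gupta: Quinn, 6–5.
Ruiz vs Gupta: Gupta, 8–3.
Ferraro beats each of Singh, Quinn, Ruiz, Gupta — Ferraro is the Condorcet winner.

Ferraro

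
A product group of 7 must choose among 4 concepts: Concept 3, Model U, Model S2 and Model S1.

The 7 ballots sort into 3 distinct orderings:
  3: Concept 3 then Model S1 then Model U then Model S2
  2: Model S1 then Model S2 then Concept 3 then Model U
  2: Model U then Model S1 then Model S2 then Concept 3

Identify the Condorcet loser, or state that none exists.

Head-to-head results (7 engineers):
Concept 3–Model U: Concept 3 5–2.
Concept 3 vs Model S2: Concept 3 is ranked higher on 3 ballots, Model S2 on 4. Model S2 wins 4–3.
Concept 3 vs Model S1: 3 to 4, Model S1.
Model U vs Model S2: 5 to 2, Model U.
Model U vs Model S1: 2 for Model U, 5 for Model S1 — Model S1 by 5–2.
Model S2 vs Model S1: Model S2 is ranked higher on 0 ballots, Model S1 on 7. Model S1 wins 7–0.
No design is winless: Concept 3 beats Model U; Model U beats Model S2; Model S2 beats Concept 3; Model S1 beats Concept 3. There is no Condorcet loser.

none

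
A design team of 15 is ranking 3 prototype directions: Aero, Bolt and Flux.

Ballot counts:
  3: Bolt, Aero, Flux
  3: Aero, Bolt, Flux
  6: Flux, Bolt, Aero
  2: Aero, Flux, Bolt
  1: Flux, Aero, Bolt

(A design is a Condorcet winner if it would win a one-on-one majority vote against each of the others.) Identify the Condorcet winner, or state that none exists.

none

Check each pair by majority over 15 ballots:
Aero vs Bolt: 3+2+1 = 6 for Aero, 9 for Bolt — Bolt by 9–6.
Aero vs Flux: Aero is ranked higher on 3+3+2 = 8 ballots, Flux on 7. Aero wins 8–7.
Bolt vs Flux: 3+3 = 6 for Bolt, 9 for Flux — Flux by 9–6.
No design is unbeaten: Aero loses to Bolt; Bolt loses to Flux; Flux loses to Aero. In particular Aero → Flux → Bolt → Aero is a majority cycle — no Condorcet winner exists.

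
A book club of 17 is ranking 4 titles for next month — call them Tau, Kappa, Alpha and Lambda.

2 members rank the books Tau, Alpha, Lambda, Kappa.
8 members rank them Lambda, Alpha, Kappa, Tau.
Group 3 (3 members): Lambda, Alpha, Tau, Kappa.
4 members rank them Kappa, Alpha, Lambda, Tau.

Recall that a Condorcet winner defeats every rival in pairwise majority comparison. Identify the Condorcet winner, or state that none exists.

Lambda

Head-to-head results (17 members):
Tau vs Kappa: Kappa wins 12–5.
Tau vs Alpha: Alpha, 15–2.
Tau–Lambda: Lambda 15–2.
Kappa–Alpha: Alpha 13–4.
Kappa vs Lambda: Lambda, 13–4.
Alpha vs Lambda: Lambda wins 11–6.
Lambda defeats every rival head-to-head and is the Condorcet winner.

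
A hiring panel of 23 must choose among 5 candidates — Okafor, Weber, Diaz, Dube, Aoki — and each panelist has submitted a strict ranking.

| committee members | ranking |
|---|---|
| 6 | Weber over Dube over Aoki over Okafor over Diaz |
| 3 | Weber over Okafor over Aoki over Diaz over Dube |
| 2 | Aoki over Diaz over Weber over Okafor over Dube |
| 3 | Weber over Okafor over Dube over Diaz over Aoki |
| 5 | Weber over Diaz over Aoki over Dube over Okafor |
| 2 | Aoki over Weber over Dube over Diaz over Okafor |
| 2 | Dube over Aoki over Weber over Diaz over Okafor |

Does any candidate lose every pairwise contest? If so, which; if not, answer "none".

Pairwise majorities:
Okafor vs Weber: Weber, 23–0.
Okafor vs Diaz: Okafor preferred on 6+3+3 = 12 ballots; Okafor wins 12–11.
Okafor vs Dube: 8 to 15, Dube.
Okafor vs Aoki: Aoki wins 17–6.
Weber vs Diaz: 6+3+3+5+2+2 = 21 for Weber, 2 for Diaz — Weber by 21–2.
Weber vs Dube: Weber, 21–2.
Weber vs Aoki: Weber is ranked higher on 6+3+3+5 = 17 ballots, Aoki on 6. Weber wins 17–6.
Diaz vs Dube: Dube, 13–10.
Diaz vs Aoki: Aoki, 15–8.
Dube–Aoki: Aoki 12–11.
Only Diaz has no wins; Diaz is the Condorcet loser.

Diaz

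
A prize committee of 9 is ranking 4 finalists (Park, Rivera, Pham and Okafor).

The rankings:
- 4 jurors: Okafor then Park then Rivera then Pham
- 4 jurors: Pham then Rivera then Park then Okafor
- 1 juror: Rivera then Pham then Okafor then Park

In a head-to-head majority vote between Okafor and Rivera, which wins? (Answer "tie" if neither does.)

Ballots ranking Okafor above Rivera: 4.
Ballots ranking Rivera above Okafor: 9 − 4 = 5.
Rivera wins the head-to-head 5–4.

Rivera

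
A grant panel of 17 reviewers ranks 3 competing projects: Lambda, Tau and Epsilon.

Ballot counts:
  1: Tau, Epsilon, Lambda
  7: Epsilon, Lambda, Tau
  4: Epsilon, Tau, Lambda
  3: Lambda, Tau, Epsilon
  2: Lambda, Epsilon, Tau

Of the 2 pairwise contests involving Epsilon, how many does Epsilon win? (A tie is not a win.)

Epsilon against each rival (17 reviewers):
Epsilon vs Lambda: Epsilon, 12–5.
Epsilon vs Tau: Epsilon wins 13–4.
Epsilon beats Lambda, Tau — 2 pairwise wins.

2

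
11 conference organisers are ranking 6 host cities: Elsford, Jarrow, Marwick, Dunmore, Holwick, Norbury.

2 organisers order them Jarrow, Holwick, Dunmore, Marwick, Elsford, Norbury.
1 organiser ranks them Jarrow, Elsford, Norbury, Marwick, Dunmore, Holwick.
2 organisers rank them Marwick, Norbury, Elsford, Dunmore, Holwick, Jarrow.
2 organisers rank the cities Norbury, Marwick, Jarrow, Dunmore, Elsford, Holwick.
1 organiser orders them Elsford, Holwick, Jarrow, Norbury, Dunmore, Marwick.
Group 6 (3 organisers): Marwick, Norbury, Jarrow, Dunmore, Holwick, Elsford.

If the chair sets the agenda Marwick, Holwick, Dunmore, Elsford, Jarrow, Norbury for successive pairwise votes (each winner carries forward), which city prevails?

Marwick

Round 1: Marwick vs Holwick — 8–3, Marwick advances.
Round 2: Marwick vs Dunmore — 8–3, Marwick advances.
Round 3: Marwick vs Elsford — 9–2, Marwick advances.
Round 4: Marwick vs Jarrow — 7–4, Marwick advances.
Round 5: Marwick vs Norbury — 7–4, Marwick advances.
Marwick survives the agenda.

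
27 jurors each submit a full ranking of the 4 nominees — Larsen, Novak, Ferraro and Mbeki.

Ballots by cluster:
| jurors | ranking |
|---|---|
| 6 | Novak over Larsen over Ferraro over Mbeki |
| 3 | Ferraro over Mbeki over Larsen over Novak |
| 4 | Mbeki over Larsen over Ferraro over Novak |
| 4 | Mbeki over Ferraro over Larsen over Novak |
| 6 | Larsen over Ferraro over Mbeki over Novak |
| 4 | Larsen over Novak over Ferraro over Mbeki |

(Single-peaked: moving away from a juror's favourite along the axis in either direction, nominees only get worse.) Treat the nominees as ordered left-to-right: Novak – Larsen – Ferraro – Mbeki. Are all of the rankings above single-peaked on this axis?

no

Axis positions: Novak=1, Larsen=2, Ferraro=3, Mbeki=4.
Cluster 1 (peak Novak at position 1): ranking walks positions 1-2-3-4, expanding outward from the peak — single-peaked.
Cluster 2 (peak Ferraro at position 3): ranking walks positions 3-4-2-1, expanding outward from the peak — single-peaked.
Cluster 3: ranking walks positions 4-2-3-1; Larsen is ranked above Ferraro even though Ferraro lies between Larsen and the peak Mbeki on the axis — preferences dip and rise again. Not single-peaked.
Cluster 4 (peak Mbeki at position 4): ranking walks positions 4-3-2-1, expanding outward from the peak — single-peaked.
Cluster 5 (peak Larsen at position 2): ranking walks positions 2-3-4-1, expanding outward from the peak — single-peaked.
Cluster 6 (peak Larsen at position 2): ranking walks positions 2-1-3-4, expanding outward from the peak — single-peaked.
Cluster 3 violates single-peakedness, so the profile is not single-peaked on this axis.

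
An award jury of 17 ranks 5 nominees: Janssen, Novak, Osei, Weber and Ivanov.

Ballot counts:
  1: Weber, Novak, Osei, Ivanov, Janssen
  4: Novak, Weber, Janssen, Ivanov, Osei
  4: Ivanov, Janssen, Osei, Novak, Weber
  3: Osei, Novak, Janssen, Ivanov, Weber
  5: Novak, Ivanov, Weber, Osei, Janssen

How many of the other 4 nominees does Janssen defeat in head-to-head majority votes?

0

Janssen against each rival (17 jurors):
Janssen vs Novak: Janssen is ranked higher on 4 ballots, Novak on 13. Novak wins 13–4.
Janssen vs Osei: Janssen preferred on 4+4 = 8 ballots; Osei wins 9–8.
Janssen vs Weber: Janssen preferred on 4+3 = 7 ballots; Weber wins 10–7.
Janssen–Ivanov: Ivanov 10–7.
Janssen beats no one; loses to Novak, Osei, Weber, Ivanov — 0 pairwise wins.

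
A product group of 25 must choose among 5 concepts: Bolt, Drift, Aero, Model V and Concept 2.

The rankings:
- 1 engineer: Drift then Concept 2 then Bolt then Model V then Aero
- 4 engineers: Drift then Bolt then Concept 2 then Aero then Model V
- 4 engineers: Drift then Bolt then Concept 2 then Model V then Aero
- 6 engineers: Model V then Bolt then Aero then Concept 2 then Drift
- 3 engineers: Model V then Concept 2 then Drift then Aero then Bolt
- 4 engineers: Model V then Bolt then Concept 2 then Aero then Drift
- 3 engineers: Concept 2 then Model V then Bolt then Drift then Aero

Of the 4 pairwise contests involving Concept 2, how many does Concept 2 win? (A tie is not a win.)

2

Concept 2 against each rival (25 engineers):
Concept 2 vs Bolt: Bolt wins 18–7.
Concept 2 vs Drift: Concept 2 preferred on 6+3+4+3 = 16 ballots; Concept 2 wins 16–9.
Concept 2 vs Aero: 1+4+4+3+4+3 = 19 for Concept 2, 6 for Aero — Concept 2 by 19–6.
Concept 2 vs Model V: 12 to 13, Model V.
Concept 2 beats Drift, Aero; loses to Bolt, Model V — 2 pairwise wins.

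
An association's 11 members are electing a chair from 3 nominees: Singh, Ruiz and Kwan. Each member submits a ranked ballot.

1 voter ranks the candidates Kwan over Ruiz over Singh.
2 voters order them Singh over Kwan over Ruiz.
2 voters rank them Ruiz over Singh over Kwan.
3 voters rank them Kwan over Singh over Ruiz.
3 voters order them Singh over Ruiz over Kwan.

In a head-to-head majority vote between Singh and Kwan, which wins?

Singh

Ballots ranking Singh above Kwan: 2 + 2 + 3 = 7.
Ballots ranking Kwan above Singh: 11 − 7 = 4.
Singh wins the head-to-head 7–4.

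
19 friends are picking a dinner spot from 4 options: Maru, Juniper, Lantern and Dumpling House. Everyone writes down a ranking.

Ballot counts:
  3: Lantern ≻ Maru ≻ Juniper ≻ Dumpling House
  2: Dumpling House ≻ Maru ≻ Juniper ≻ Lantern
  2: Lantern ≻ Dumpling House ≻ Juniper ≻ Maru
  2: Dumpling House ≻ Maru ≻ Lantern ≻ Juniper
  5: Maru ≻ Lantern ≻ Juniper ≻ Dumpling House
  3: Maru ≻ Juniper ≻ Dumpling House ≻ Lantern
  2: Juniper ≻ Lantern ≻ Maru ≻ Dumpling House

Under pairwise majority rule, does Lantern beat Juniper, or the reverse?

Ballots ranking Lantern above Juniper: 3 + 2 + 2 + 5 = 12.
Ballots ranking Juniper above Lantern: 19 − 12 = 7.
Lantern wins the head-to-head 12–7.

Lantern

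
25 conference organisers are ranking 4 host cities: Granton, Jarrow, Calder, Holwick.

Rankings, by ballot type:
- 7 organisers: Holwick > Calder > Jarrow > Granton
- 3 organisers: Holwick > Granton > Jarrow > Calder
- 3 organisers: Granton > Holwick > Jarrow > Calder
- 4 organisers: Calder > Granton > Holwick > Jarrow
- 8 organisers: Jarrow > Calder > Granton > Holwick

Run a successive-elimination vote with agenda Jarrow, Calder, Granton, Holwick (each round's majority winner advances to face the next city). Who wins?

Holwick

Round 1: Jarrow vs Calder — 14–11, Jarrow advances.
Round 2: Jarrow vs Granton — 15–10, Jarrow advances.
Round 3: Jarrow vs Holwick — 8–17, Holwick advances.
The agenda winner is Holwick.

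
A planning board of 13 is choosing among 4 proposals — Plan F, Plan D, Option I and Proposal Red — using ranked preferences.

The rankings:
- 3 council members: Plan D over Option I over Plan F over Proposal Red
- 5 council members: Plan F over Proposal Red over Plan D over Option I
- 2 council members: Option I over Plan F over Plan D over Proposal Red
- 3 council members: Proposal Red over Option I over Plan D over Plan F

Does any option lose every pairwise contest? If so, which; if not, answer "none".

Head-to-head results (13 council members):
Plan F vs Plan D: 7 to 6, Plan F.
Plan F–Option I: Option I 8–5.
Plan F vs Proposal Red: Plan F, 10–3.
Plan D vs Option I: Plan D wins 8–5.
Plan D vs Proposal Red: Proposal Red wins 8–5.
Option I vs Proposal Red: Proposal Red wins 8–5.
No option is winless: Plan F beats Plan D; Plan D beats Option I; Option I beats Plan F; Proposal Red beats Plan D. There is no Condorcet loser.

none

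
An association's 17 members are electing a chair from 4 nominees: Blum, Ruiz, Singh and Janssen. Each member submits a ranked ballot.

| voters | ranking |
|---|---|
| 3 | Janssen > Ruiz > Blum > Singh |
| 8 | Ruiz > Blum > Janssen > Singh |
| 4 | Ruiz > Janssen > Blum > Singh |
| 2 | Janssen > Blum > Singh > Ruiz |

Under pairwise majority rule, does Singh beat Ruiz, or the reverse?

Ballots ranking Singh above Ruiz: 2.
Ballots ranking Ruiz above Singh: 17 − 2 = 15.
Ruiz wins the head-to-head 15–2.

Ruiz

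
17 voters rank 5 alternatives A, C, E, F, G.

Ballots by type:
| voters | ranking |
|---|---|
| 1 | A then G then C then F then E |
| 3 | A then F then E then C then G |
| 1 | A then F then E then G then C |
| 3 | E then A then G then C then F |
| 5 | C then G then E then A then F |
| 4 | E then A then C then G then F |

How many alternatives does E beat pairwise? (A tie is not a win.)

E against each rival (17 voters):
E vs A: E, 12–5.
E vs C: E preferred on 3+1+3+4 = 11 ballots; E wins 11–6.
E vs F: 12 to 5, E.
E–G: E 11–6.
E beats A, C, F, G — 4 pairwise wins.

4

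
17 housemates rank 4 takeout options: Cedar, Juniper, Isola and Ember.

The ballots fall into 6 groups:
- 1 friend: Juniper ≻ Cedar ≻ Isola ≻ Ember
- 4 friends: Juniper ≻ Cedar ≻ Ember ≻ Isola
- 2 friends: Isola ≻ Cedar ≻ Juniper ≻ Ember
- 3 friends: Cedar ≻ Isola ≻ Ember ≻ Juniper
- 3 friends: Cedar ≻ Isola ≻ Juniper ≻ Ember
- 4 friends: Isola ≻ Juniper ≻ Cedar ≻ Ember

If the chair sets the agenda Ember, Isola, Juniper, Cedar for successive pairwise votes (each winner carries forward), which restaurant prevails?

Cedar

Round 1: Ember vs Isola — 4–13, Isola advances.
Round 2: Isola vs Juniper — 12–5, Isola advances.
Round 3: Isola vs Cedar — 6–11, Cedar advances.
The agenda winner is Cedar.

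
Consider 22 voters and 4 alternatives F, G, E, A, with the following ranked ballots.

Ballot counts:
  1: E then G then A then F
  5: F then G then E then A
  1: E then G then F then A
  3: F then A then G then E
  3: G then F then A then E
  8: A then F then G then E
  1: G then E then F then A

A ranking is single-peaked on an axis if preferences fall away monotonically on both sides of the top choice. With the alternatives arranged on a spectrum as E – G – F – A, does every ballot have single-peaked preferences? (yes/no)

Axis positions: E=1, G=2, F=3, A=4.
Bloc 1: ranking walks positions 1-2-4-3; A is ranked above F even though F lies between A and the peak E on the axis — preferences dip and rise again. Not single-peaked.
Bloc 2 (peak F at position 3): ranking walks positions 3-2-1-4, expanding outward from the peak — single-peaked.
Bloc 3 (peak E at position 1): ranking walks positions 1-2-3-4, expanding outward from the peak — single-peaked.
Bloc 4 (peak F at position 3): ranking walks positions 3-4-2-1, expanding outward from the peak — single-peaked.
Bloc 5 (peak G at position 2): ranking walks positions 2-3-4-1, expanding outward from the peak — single-peaked.
Bloc 6 (peak A at position 4): ranking walks positions 4-3-2-1, expanding outward from the peak — single-peaked.
Bloc 7 (peak G at position 2): ranking walks positions 2-1-3-4, expanding outward from the peak — single-peaked.
Bloc 1 violates single-peakedness, so the profile is not single-peaked on this axis.

no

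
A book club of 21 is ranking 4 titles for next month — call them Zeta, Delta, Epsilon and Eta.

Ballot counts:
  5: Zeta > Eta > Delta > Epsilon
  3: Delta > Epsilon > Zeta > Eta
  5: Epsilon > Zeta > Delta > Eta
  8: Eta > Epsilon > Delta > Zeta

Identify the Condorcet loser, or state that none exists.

Pairwise majorities:
Zeta vs Delta: Zeta preferred on 5+5 = 10 ballots; Delta wins 11–10.
Zeta vs Epsilon: Zeta preferred on 5 ballots; Epsilon wins 16–5.
Zeta vs Eta: Zeta wins 13–8.
Delta vs Epsilon: 5+3 = 8 for Delta, 13 for Epsilon — Epsilon by 13–8.
Delta vs Eta: Eta wins 13–8.
Epsilon vs Eta: Eta wins 13–8.
Each book has at least one pairwise win (Zeta beats Eta; Delta beats Zeta; Epsilon beats Zeta; Eta beats Delta) — no Condorcet loser.

none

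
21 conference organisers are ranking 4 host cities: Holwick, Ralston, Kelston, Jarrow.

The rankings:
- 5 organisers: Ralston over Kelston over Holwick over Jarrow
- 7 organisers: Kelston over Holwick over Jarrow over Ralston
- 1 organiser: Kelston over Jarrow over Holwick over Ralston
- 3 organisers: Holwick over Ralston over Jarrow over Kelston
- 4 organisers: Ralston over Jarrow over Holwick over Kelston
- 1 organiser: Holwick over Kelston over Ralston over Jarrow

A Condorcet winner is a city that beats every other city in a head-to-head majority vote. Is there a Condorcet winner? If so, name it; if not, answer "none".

none

Head-to-head results (21 organisers):
Holwick vs Ralston: Holwick wins 12–9.
Holwick vs Kelston: Kelston, 13–8.
Holwick vs Jarrow: Holwick wins 16–5.
Ralston vs Kelston: Ralston, 12–9.
Ralston–Jarrow: Ralston 13–8.
Kelston vs Jarrow: Kelston, 14–7.
Each city drops at least one matchup (Holwick loses to Kelston; Ralston loses to Holwick; Kelston loses to Ralston; Jarrow loses to Holwick); the cycle Holwick beats Ralston beats Kelston beats Holwick rules out a Condorcet winner.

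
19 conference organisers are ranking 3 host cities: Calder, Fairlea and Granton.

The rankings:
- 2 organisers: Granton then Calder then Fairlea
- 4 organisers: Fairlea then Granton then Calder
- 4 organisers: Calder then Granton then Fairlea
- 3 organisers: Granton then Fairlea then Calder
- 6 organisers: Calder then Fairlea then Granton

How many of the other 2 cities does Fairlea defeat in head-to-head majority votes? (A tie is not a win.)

1

Fairlea against each rival (19 organisers):
Fairlea vs Calder: 4+3 = 7 for Fairlea, 12 for Calder — Calder by 12–7.
Fairlea vs Granton: Fairlea, 10–9.
Fairlea beats Granton; loses to Calder — 1 pairwise win.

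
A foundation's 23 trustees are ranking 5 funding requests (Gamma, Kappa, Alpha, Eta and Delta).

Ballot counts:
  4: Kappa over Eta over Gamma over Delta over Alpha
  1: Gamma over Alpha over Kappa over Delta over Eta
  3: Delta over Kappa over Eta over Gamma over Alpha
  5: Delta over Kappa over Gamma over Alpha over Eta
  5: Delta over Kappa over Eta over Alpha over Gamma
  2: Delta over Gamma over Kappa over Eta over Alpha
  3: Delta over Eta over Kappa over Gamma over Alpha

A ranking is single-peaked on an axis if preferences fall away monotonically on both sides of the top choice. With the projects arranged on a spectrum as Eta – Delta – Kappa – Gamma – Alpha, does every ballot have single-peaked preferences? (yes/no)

Axis positions: Eta=1, Delta=2, Kappa=3, Gamma=4, Alpha=5.
Group 1: ranking walks positions 3-1-4-2-5; Eta is ranked above Delta even though Delta lies between Eta and the peak Kappa on the axis — preferences dip and rise again. Not single-peaked.
Group 2 (peak Gamma at position 4): ranking walks positions 4-5-3-2-1, expanding outward from the peak — single-peaked.
Group 3 (peak Delta at position 2): ranking walks positions 2-3-1-4-5, expanding outward from the peak — single-peaked.
Group 4 (peak Delta at position 2): ranking walks positions 2-3-4-5-1, expanding outward from the peak — single-peaked.
Group 5: ranking walks positions 2-3-1-5-4; Alpha is ranked above Gamma even though Gamma lies between Alpha and the peak Delta on the axis — preferences dip and rise again. Not single-peaked.
Group 6: ranking walks positions 2-4-3-1-5; Gamma is ranked above Kappa even though Kappa lies between Gamma and the peak Delta on the axis — preferences dip and rise again. Not single-peaked.
Group 7 (peak Delta at position 2): ranking walks positions 2-1-3-4-5, expanding outward from the peak — single-peaked.
Group 1 violates single-peakedness, so the profile is not single-peaked on this axis.

no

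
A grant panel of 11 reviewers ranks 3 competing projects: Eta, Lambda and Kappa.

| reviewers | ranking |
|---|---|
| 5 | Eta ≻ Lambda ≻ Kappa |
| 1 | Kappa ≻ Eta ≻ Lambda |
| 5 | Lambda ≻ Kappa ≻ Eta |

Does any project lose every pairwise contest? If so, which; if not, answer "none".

Pairwise majorities:
Eta vs Lambda: 5+1 = 6 for Eta, 5 for Lambda — Eta by 6–5.
Eta–Kappa: Kappa 6–5.
Lambda–Kappa: Lambda 10–1.
Every project wins at least one matchup (Eta beats Lambda; Lambda beats Kappa; Kappa beats Eta), so there is no Condorcet loser.

none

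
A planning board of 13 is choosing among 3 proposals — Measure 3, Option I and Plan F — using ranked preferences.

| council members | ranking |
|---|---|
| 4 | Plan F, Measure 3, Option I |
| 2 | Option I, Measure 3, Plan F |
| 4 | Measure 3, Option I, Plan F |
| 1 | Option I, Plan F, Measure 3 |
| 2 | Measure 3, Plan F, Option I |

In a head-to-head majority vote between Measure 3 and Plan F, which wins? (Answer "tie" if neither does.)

Ballots ranking Measure 3 above Plan F: 2 + 4 + 2 = 8.
Ballots ranking Plan F above Measure 3: 13 − 8 = 5.
Measure 3 wins the head-to-head 8–5.

Measure 3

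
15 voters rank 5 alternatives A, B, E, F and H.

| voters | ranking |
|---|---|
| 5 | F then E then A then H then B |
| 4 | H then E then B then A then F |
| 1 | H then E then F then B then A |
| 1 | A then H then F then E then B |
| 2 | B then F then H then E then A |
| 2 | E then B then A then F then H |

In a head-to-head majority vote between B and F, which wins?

B

Ballots ranking B above F: 4 + 2 + 2 = 8.
Ballots ranking F above B: 15 − 8 = 7.
B wins the head-to-head 8–7.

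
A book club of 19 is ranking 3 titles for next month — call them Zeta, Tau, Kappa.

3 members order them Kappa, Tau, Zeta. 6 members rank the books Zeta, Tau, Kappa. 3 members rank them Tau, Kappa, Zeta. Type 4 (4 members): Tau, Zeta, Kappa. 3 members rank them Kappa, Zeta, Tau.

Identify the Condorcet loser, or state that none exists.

Kappa

Head-to-head results (19 members):
Zeta vs Tau: 9 to 10, Tau.
Zeta vs Kappa: Zeta preferred on 6+4 = 10 ballots; Zeta wins 10–9.
Tau–Kappa: Tau 13–6.
Only Kappa has no wins; Kappa is the Condorcet loser.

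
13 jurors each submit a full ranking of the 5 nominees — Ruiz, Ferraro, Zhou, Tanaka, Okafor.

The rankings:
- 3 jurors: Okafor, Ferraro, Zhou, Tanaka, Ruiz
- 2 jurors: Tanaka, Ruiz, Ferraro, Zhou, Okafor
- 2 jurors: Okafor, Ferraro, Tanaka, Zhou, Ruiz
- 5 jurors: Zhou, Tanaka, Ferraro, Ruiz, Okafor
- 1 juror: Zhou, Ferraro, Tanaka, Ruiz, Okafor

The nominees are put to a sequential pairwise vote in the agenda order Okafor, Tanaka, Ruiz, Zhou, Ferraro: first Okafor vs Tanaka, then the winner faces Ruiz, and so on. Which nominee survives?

Round 1: Okafor vs Tanaka — 5–8, Tanaka advances.
Round 2: Tanaka vs Ruiz — 13–0, Tanaka advances.
Round 3: Tanaka vs Zhou — 4–9, Zhou advances.
Round 4: Zhou vs Ferraro — 6–7, Ferraro advances.
Ferraro survives the agenda.

Ferraro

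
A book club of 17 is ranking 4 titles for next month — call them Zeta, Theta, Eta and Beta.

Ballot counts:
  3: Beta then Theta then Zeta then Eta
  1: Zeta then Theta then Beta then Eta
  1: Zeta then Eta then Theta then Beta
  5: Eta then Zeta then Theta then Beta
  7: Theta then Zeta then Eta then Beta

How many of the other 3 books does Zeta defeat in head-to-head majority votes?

2

Zeta against each rival (17 members):
Zeta vs Theta: Theta, 10–7.
Zeta vs Eta: Zeta, 12–5.
Zeta vs Beta: 1+1+5+7 = 14 for Zeta, 3 for Beta — Zeta by 14–3.
Zeta beats Eta, Beta; loses to Theta — 2 pairwise wins.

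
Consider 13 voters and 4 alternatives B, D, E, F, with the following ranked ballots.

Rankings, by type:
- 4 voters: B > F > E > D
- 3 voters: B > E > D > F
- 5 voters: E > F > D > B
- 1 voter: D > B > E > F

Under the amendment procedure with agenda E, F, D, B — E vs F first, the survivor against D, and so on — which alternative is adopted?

B

Round 1: E vs F — 9–4, E advances.
Round 2: E vs D — 12–1, E advances.
Round 3: E vs B — 5–8, B advances.
The agenda winner is B.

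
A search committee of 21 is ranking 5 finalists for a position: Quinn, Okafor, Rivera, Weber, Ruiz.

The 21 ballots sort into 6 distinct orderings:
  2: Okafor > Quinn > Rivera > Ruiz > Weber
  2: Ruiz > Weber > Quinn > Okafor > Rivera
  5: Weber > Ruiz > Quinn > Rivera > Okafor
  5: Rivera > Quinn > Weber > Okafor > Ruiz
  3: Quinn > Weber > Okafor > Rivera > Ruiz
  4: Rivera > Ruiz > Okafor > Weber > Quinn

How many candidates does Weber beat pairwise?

Weber against each rival (21 committee members):
Weber vs Quinn: Weber, 11–10.
Weber–Okafor: Weber 15–6.
Weber vs Rivera: 10 to 11, Rivera.
Weber–Ruiz: Weber 13–8.
Weber beats Quinn, Okafor, Ruiz; loses to Rivera — 3 pairwise wins.

3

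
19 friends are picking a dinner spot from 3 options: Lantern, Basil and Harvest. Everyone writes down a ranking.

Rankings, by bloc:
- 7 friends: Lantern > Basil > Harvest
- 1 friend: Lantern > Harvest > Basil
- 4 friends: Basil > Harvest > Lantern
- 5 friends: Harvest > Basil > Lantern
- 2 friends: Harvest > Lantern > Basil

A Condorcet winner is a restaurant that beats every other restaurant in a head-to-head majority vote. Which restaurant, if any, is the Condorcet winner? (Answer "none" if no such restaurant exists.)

none

Pairwise majorities:
Lantern vs Basil: Lantern wins 10–9.
Lantern–Harvest: Harvest 11–8.
Basil vs Harvest: Basil wins 11–8.
Every restaurant loses at least once (Lantern loses to Harvest; Basil loses to Lantern; Harvest loses to Basil). The majority relation contains the cycle Lantern beats Basil beats Harvest beats Lantern, so there is no Condorcet winner.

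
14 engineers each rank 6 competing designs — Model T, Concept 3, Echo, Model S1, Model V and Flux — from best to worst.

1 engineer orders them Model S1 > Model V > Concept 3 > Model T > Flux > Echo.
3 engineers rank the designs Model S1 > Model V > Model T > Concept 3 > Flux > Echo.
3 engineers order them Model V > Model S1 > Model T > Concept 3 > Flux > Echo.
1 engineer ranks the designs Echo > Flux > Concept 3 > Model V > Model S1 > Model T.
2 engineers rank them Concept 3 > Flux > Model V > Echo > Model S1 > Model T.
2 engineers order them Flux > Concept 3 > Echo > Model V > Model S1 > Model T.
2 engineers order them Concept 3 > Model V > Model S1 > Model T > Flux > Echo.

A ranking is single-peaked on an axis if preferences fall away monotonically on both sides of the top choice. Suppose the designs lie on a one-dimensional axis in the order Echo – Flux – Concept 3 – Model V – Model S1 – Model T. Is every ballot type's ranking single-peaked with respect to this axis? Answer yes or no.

yes

Axis positions: Echo=1, Flux=2, Concept 3=3, Model V=4, Model S1=5, Model T=6.
Ballot type 1 (peak Model S1 at position 5): ranking walks positions 5-4-3-6-2-1, expanding outward from the peak — single-peaked.
Ballot type 2 (peak Model S1 at position 5): ranking walks positions 5-4-6-3-2-1, expanding outward from the peak — single-peaked.
Ballot type 3 (peak Model V at position 4): ranking walks positions 4-5-6-3-2-1, expanding outward from the peak — single-peaked.
Ballot type 4 (peak Echo at position 1): ranking walks positions 1-2-3-4-5-6, expanding outward from the peak — single-peaked.
Ballot type 5 (peak Concept 3 at position 3): ranking walks positions 3-2-4-1-5-6, expanding outward from the peak — single-peaked.
Ballot type 6 (peak Flux at position 2): ranking walks positions 2-3-1-4-5-6, expanding outward from the peak — single-peaked.
Ballot type 7 (peak Concept 3 at position 3): ranking walks positions 3-4-5-6-2-1, expanding outward from the peak — single-peaked.
Every ranking is single-peaked on this axis.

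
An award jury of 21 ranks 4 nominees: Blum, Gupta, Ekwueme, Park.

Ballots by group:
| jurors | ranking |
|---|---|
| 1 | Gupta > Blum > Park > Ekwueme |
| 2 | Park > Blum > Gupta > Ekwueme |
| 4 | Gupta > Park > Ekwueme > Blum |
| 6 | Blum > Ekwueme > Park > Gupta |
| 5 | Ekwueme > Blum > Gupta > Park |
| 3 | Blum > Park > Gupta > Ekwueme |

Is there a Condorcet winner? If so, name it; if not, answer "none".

Blum

Check each pair by majority over 21 ballots:
Blum–Gupta: Blum 16–5.
Blum–Ekwueme: Blum 12–9.
Blum vs Park: Blum preferred on 1+6+5+3 = 15 ballots; Blum wins 15–6.
Gupta vs Ekwueme: 10 to 11, Ekwueme.
Gupta vs Park: Park, 11–10.
Ekwueme vs Park: 11 to 10, Ekwueme.
Blum defeats every rival head-to-head and is the Condorcet winner.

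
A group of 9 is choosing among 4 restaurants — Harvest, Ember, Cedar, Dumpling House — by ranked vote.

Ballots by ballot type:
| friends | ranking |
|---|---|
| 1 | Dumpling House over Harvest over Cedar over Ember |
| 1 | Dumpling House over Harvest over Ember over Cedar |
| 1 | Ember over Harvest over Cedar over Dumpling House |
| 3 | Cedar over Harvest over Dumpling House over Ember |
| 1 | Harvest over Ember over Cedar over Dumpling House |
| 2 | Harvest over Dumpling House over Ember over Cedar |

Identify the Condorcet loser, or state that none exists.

Pairwise majorities:
Harvest vs Ember: 8 to 1, Harvest.
Harvest–Cedar: Harvest 6–3.
Harvest vs Dumpling House: Harvest wins 7–2.
Ember vs Cedar: Ember, 5–4.
Ember vs Dumpling House: Ember preferred on 1+1 = 2 ballots; Dumpling House wins 7–2.
Cedar vs Dumpling House: 5 to 4, Cedar.
Each restaurant has at least one pairwise win (Harvest beats Ember; Ember beats Cedar; Cedar beats Dumpling House; Dumpling House beats Ember) — no Condorcet loser.

none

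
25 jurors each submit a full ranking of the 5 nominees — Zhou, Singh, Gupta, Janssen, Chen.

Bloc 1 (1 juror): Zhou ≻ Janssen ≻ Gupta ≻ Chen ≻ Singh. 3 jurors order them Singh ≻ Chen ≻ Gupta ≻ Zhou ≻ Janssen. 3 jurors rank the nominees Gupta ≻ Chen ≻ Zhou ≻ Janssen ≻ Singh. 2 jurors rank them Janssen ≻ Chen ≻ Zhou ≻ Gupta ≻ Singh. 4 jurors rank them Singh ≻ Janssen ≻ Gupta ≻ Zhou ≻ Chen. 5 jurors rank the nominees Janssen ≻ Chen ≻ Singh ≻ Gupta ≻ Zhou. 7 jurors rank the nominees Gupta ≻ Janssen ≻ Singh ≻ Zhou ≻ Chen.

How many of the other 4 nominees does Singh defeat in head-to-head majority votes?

Singh against each rival (25 jurors):
Singh vs Zhou: Singh wins 19–6.
Singh vs Gupta: Gupta wins 13–12.
Singh vs Janssen: Singh is ranked higher on 3+4 = 7 ballots, Janssen on 18. Janssen wins 18–7.
Singh vs Chen: Singh is ranked higher on 3+4+7 = 14 ballots, Chen on 11. Singh wins 14–11.
Singh beats Zhou, Chen; loses to Gupta, Janssen — 2 pairwise wins.

2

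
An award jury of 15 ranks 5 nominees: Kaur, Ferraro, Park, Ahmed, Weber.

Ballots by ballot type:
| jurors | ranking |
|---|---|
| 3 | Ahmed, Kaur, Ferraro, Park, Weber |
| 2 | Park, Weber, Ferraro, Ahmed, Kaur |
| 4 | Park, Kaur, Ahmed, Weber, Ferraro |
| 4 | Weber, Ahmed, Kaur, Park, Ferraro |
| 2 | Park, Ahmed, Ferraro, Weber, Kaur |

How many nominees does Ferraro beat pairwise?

Ferraro against each rival (15 jurors):
Ferraro vs Kaur: Ferraro is ranked higher on 2+2 = 4 ballots, Kaur on 11. Kaur wins 11–4.
Ferraro vs Park: Park, 12–3.
Ferraro–Ahmed: Ahmed 13–2.
Ferraro vs Weber: Weber wins 10–5.
Ferraro beats no one; loses to Kaur, Park, Ahmed, Weber — 0 pairwise wins.

0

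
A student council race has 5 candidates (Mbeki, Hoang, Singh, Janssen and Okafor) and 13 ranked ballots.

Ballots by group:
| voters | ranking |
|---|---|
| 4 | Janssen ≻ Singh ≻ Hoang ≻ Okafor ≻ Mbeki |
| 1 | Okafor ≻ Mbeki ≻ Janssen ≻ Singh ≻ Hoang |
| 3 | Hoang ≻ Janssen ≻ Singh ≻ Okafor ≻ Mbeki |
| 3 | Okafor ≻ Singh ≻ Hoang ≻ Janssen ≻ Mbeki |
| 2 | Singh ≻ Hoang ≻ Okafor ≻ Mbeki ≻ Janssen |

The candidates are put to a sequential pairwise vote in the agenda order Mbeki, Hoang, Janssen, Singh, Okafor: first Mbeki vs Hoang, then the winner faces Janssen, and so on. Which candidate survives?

Round 1: Mbeki vs Hoang — 1–12, Hoang advances.
Round 2: Hoang vs Janssen — 8–5, Hoang advances.
Round 3: Hoang vs Singh — 3–10, Singh advances.
Round 4: Singh vs Okafor — 9–4, Singh advances.
The agenda winner is Singh.

Singh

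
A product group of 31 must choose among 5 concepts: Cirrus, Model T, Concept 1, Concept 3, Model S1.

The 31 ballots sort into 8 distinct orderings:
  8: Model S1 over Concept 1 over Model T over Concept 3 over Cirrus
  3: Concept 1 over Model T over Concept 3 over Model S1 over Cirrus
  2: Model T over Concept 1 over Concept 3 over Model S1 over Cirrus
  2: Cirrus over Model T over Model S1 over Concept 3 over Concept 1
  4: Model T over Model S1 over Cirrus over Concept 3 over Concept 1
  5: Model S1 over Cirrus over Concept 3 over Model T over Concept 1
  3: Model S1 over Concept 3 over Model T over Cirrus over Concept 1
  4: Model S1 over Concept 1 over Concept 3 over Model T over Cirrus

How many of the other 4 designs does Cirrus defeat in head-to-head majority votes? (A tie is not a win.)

0

Cirrus against each rival (31 engineers):
Cirrus vs Model T: Model T wins 24–7.
Cirrus vs Concept 1: Cirrus preferred on 2+4+5+3 = 14 ballots; Concept 1 wins 17–14.
Cirrus–Concept 3: Concept 3 20–11.
Cirrus vs Model S1: Model S1 wins 29–2.
Cirrus beats no one; loses to Model T, Concept 1, Concept 3, Model S1 — 0 pairwise wins.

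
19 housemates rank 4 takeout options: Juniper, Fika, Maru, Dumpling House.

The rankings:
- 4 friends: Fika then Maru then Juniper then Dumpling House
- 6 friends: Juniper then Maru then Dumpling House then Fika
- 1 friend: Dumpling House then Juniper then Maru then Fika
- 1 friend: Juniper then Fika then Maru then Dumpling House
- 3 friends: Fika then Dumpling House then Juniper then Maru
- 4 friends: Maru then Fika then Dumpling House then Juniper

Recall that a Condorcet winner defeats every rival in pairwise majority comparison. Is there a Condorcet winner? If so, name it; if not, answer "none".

none

Check each pair by majority over 19 ballots:
Juniper–Fika: Fika 11–8.
Juniper vs Maru: Juniper wins 11–8.
Juniper vs Dumpling House: Juniper, 11–8.
Fika vs Maru: Maru, 11–8.
Fika vs Dumpling House: Fika, 12–7.
Maru vs Dumpling House: Maru wins 15–4.
Every restaurant loses at least once (Juniper loses to Fika; Fika loses to Maru; Maru loses to Juniper; Dumpling House loses to Juniper). The majority relation contains the cycle Juniper beats Maru beats Fika beats Juniper, so there is no Condorcet winner.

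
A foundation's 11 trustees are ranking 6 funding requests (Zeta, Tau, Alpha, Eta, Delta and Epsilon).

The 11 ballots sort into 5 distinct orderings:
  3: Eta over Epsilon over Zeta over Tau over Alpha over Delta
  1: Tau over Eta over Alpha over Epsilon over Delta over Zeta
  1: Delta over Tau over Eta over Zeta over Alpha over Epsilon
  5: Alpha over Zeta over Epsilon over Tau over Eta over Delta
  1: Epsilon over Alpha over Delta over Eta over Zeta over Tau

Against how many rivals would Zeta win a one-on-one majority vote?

3

Zeta against each rival (11 reviewers):
Zeta vs Tau: Zeta wins 9–2.
Zeta vs Alpha: 3+1 = 4 for Zeta, 7 for Alpha — Alpha by 7–4.
Zeta vs Eta: Eta, 6–5.
Zeta vs Delta: Zeta wins 8–3.
Zeta vs Epsilon: 6 to 5, Zeta.
Zeta beats Tau, Delta, Epsilon; loses to Alpha, Eta — 3 pairwise wins.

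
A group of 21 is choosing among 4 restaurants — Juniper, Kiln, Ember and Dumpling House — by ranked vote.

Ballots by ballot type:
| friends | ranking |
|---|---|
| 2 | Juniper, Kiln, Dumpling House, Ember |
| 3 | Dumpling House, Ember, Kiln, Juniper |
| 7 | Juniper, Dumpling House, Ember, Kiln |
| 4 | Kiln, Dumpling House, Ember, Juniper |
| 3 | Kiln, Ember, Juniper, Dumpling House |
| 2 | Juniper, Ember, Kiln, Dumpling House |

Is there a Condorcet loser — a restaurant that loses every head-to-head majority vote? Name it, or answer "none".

none

Pairwise majorities:
Juniper vs Kiln: Juniper is ranked higher on 2+7+2 = 11 ballots, Kiln on 10. Juniper wins 11–10.
Juniper vs Ember: 11 to 10, Juniper.
Juniper vs Dumpling House: Juniper wins 14–7.
Kiln vs Ember: Kiln preferred on 2+4+3 = 9 ballots; Ember wins 12–9.
Kiln vs Dumpling House: Kiln, 11–10.
Ember–Dumpling House: Dumpling House 16–5.
No restaurant is winless: Juniper beats Kiln; Kiln beats Dumpling House; Ember beats Kiln; Dumpling House beats Ember. There is no Condorcet loser.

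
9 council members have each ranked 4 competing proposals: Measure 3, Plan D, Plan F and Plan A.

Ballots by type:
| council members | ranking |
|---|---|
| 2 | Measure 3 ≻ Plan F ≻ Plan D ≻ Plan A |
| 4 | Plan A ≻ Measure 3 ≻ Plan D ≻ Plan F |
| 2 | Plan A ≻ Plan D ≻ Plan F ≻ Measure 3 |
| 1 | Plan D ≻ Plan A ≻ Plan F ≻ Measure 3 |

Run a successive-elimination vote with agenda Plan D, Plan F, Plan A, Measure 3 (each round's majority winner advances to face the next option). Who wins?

Round 1: Plan D vs Plan F — 7–2, Plan D advances.
Round 2: Plan D vs Plan A — 3–6, Plan A advances.
Round 3: Plan A vs Measure 3 — 7–2, Plan A advances.
The agenda winner is Plan A.

Plan A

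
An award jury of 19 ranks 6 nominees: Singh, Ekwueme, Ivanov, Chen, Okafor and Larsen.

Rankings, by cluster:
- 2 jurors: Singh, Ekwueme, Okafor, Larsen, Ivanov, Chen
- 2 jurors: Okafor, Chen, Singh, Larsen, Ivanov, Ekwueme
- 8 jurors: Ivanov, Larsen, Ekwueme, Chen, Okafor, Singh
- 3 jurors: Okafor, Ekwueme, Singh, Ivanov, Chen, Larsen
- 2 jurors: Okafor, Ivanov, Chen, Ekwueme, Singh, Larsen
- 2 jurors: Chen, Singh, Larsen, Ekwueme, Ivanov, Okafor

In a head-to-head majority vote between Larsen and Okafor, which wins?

Ballots ranking Larsen above Okafor: 8 + 2 = 10.
Ballots ranking Okafor above Larsen: 19 − 10 = 9.
Larsen wins the head-to-head 10–9.

Larsen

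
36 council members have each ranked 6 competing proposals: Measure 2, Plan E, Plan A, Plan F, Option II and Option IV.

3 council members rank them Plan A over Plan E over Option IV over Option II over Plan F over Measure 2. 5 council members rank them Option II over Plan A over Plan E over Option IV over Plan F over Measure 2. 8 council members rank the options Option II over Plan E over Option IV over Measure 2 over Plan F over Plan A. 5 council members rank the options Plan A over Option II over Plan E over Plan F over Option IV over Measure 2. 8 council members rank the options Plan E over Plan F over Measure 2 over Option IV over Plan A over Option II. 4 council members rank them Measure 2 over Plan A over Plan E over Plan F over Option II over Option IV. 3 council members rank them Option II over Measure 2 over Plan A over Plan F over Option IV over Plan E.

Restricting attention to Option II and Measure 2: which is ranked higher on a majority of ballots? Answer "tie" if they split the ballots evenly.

Option II

Ballots ranking Option II above Measure 2: 3 + 5 + 8 + 5 + 3 = 24.
Ballots ranking Measure 2 above Option II: 36 − 24 = 12.
Option II wins the head-to-head 24–12.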